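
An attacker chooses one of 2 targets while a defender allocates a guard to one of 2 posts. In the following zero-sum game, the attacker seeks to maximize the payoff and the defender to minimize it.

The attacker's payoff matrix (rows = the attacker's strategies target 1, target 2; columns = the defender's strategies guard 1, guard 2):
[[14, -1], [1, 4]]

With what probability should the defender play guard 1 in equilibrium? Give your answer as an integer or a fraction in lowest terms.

Row minima are -1 and 1, so the attacker's maximin is 1; column maxima are 14 and 4, so the defender's minimax is 4. These differ, so the equilibrium is in mixed strategies.
Let the defender play guard 1 with probability q. The attacker is indifferent when 14q − (1−q) = q + 4(1−q), giving q = 5/18.

5/18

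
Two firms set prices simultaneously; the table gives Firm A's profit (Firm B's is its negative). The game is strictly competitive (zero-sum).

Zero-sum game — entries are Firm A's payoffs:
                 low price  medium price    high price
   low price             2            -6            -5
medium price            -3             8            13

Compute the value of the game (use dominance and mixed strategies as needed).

-2/19

Column high price is strictly dominated by medium price for Firm B (it gives Firm A more in every row).
The remaining 2×2 game on (low price, medium price) × (low price, medium price) has no saddle point. Let Firm A play low price with probability p; indifference gives 2p − 3(1−p) = −6p + 8(1−p), so p = 11/19.
Similarly Firm B's optimal q on low price is 14/19, and the value is 2·(14/19) + (-6)·(5/19) = -2/19.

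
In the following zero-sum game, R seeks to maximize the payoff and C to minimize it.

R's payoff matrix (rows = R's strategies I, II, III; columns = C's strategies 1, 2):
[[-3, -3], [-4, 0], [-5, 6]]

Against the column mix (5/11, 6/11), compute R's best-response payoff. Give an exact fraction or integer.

1

I: (-3)·(5/11) + (-3)·(6/11) = -3.
II: (-4)·(5/11) + (0)·(6/11) = -20/11.
III: (-5)·(5/11) + (6)·(6/11) = 1.
The best pure response is III with expected payoff 1.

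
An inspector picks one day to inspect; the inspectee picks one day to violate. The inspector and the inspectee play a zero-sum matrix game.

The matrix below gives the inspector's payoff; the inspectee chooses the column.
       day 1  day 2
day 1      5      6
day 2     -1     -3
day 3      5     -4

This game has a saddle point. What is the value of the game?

Row minima: 5, -3, -4 → the inspector's maximin is 5.
Column maxima: 5, 6 → the inspectee's minimax is 5.
They coincide at (day 1, day 1), so the value is 5.

5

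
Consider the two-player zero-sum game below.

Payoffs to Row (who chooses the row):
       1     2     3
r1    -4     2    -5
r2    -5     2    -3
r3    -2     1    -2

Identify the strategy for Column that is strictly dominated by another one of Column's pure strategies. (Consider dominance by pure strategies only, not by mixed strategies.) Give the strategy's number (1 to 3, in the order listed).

2

Column prefers columns that give Row less. Compare 2 with 1: -4 < 2, -5 < 2, -2 < 1.
So 1 strictly dominates 2 for Column; 2 is strictly dominated.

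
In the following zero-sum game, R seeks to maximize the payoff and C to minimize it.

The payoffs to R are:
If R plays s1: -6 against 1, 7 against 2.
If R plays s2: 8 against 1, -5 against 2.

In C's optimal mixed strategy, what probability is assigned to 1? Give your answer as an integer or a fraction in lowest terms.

6/13

Row minima are -6 and -5, so R's maximin is -5; column maxima are 8 and 7, so C's minimax is 7. These differ, so the equilibrium is in mixed strategies.
Let C play 1 with probability q. R is indifferent when −6q + 7(1−q) = 8q − 5(1−q), giving q = 6/13.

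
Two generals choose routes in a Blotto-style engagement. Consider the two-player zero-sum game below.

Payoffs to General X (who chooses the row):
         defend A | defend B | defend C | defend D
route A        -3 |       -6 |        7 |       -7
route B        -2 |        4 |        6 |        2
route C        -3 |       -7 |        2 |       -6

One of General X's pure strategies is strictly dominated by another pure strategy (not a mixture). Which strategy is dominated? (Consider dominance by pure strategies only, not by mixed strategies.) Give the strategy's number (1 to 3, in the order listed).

3

Compare route C with route B: -2 > -3, 4 > -7, 6 > 2, 2 > -6.
So route B strictly dominates route C for General X; route C is strictly dominated.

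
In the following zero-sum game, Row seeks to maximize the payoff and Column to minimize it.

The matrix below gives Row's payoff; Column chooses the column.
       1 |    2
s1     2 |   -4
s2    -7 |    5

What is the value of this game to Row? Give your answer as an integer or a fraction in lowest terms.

-1

Row minima are -4 and -7, so Row's maximin is -4; column maxima are 2 and 5, so Column's minimax is 2. These differ, so the equilibrium is in mixed strategies.
Let Row play s1 with probability p. Column is indifferent when 2p − 7(1−p) = −4p + 5(1−p), giving p = 2/3.
Let Column play 1 with probability q. Row is indifferent when 2q − 4(1−q) = −7q + 5(1−q), giving q = 1/2.
The value is 2·(1/2) + (-4)·(1/2) = -1.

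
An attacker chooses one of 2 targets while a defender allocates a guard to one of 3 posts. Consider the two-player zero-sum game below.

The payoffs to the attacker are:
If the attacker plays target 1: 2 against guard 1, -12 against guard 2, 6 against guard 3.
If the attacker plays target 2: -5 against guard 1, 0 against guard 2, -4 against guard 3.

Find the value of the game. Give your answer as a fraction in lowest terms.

-60/19

Column guard 3 is strictly dominated by guard 1 for the defender (it gives the attacker more in every row).
The remaining 2×2 game on (target 1, target 2) × (guard 1, guard 2) has no saddle point. Let the attacker play target 1 with probability p; indifference gives 2p − 5(1−p) = −12p, so p = 5/19.
Similarly the defender's optimal q on guard 1 is 12/19, and the value is 2·(12/19) + (-12)·(7/19) = -60/19.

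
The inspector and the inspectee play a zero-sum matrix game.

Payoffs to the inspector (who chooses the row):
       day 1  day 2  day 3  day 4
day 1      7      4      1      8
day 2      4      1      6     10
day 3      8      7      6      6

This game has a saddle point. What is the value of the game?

6

Row minima: 1, 1, 6 → the inspector's maximin is 6.
Column maxima: 8, 7, 6, 10 → the inspectee's minimax is 6.
They coincide at (day 3, day 3), so the value is 6.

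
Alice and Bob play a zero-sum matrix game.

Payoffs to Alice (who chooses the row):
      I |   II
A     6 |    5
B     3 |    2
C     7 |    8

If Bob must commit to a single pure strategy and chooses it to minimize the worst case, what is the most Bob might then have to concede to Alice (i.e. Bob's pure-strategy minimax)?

The worst case (largest entry) in each column is I: 7, II: 8.
The best (smallest) of these is 7.

7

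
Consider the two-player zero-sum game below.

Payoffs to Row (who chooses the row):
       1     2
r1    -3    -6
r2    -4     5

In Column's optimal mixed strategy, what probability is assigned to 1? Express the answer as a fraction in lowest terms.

11/12

Row minima are -6 and -4, so Row's maximin is -4; column maxima are -3 and 5, so Column's minimax is -3. These differ, so the equilibrium is in mixed strategies.
Let Column play 1 with probability q. Row is indifferent when −3q − 6(1−q) = −4q + 5(1−q), giving q = 11/12.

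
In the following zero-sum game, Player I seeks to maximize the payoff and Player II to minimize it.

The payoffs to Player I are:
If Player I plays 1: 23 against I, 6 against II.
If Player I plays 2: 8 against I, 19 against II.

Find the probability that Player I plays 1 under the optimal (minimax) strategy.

11/28

Row minima are 6 and 8, so Player I's maximin is 8; column maxima are 23 and 19, so Player II's minimax is 19. These differ, so the equilibrium is in mixed strategies.
Let Player I play 1 with probability p. Player II is indifferent when 23p + 8(1−p) = 6p + 19(1−p), giving p = 11/28.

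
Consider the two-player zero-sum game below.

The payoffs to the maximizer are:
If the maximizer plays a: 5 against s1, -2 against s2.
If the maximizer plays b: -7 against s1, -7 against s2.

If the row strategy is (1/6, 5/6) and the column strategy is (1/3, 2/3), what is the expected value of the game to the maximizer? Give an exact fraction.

Against (1/3, 2/3), each row's expected payoff is a: 1/3; b: -7.
Taking the (1/6, 5/6)-weighted average: (1/6)·(1/3) + (5/6)·(-7) = -52/9.

-52/9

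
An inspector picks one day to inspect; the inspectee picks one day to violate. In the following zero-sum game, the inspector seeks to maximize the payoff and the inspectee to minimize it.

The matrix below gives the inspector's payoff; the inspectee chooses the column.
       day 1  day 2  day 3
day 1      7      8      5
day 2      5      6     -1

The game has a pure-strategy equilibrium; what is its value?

Row minima: 5, -1 → the inspector's maximin is 5.
Column maxima: 7, 8, 5 → the inspectee's minimax is 5.
They coincide at (day 1, day 3), so the value is 5.

5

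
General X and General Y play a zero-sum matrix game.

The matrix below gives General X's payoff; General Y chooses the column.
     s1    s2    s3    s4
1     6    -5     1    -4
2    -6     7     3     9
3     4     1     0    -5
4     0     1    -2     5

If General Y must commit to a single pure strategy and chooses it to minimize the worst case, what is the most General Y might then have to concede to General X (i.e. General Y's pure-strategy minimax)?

The worst case (largest entry) in each column is s1: 6, s2: 7, s3: 3, s4: 9.
The best (smallest) of these is 3.

3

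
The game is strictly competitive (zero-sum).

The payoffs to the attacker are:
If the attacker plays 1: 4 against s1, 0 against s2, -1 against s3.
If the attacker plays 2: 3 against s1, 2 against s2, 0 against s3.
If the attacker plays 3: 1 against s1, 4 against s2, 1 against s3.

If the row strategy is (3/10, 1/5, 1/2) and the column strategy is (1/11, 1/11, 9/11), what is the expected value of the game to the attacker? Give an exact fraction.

Against (1/11, 1/11, 9/11), each row's expected payoff is 1: -5/11; 2: 5/11; 3: 14/11.
Taking the (3/10, 1/5, 1/2)-weighted average: (3/10)·(-5/11) + (1/5)·(5/11) + (1/2)·(14/11) = 13/22.

13/22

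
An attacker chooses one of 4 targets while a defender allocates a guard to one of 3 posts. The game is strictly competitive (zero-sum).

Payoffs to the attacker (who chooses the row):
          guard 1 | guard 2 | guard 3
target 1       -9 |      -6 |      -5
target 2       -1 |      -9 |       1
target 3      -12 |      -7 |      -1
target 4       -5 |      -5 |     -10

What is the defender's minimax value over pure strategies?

The worst case (largest entry) in each column is guard 1: -1, guard 2: -5, guard 3: 1.
The best (smallest) of these is -5.

-5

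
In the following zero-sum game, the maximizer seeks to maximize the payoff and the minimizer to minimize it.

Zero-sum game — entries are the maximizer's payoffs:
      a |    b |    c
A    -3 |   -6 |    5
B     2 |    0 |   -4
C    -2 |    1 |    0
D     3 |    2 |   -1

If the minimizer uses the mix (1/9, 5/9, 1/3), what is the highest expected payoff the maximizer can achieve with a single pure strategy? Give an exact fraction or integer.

A: (-3)·(1/9) + (-6)·(5/9) + (5)·(1/3) = -2.
B: (2)·(1/9) + (0)·(5/9) + (-4)·(1/3) = -10/9.
C: (-2)·(1/9) + (1)·(5/9) + (0)·(1/3) = 1/3.
D: (3)·(1/9) + (2)·(5/9) + (-1)·(1/3) = 10/9.
The best pure response is D with expected payoff 10/9.

10/9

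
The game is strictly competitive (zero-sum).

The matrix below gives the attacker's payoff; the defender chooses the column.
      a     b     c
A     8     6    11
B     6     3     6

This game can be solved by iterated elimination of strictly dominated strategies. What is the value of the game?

Row B is strictly dominated by row A (8>6, 6>3, 11>6); eliminate B.
Column a is strictly dominated by b for the defender (6<8); eliminate a.
Column c is strictly dominated by b for the defender (6<11); eliminate c.
Only (A, b) remains, with payoff 6.

6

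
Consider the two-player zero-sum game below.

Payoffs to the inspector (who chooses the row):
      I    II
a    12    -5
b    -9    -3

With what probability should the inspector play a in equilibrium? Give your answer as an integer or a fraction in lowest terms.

6/23

Row minima are -5 and -9, so the inspector's maximin is -5; column maxima are 12 and -3, so the inspectee's minimax is -3. These differ, so the equilibrium is in mixed strategies.
Let the inspector play a with probability p. The inspectee is indifferent when 12p − 9(1−p) = −5p − 3(1−p), giving p = 6/23.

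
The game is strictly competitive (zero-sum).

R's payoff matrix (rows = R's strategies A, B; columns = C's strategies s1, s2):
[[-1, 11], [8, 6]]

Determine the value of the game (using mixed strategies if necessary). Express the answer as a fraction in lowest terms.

Row minima are -1 and 6, so R's maximin is 6; column maxima are 8 and 11, so C's minimax is 8. These differ, so the equilibrium is in mixed strategies.
Let R play A with probability p. C is indifferent when −p + 8(1−p) = 11p + 6(1−p), giving p = 1/7.
Let C play s1 with probability q. R is indifferent when −q + 11(1−q) = 8q + 6(1−q), giving q = 5/14.
The value is -1·(5/14) + (11)·(9/14) = 47/7.

47/7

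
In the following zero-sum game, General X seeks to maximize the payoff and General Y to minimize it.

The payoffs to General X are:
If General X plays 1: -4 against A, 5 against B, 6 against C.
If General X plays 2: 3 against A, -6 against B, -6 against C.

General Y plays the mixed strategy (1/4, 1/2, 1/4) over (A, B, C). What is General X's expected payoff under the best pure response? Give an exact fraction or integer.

3

1: (-4)·(1/4) + (5)·(1/2) + (6)·(1/4) = 3.
2: (3)·(1/4) + (-6)·(1/2) + (-6)·(1/4) = -15/4.
The best pure response is 1 with expected payoff 3.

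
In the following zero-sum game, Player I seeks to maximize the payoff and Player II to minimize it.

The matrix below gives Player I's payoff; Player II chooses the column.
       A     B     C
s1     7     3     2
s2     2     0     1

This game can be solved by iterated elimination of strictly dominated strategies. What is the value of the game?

Column A is strictly dominated by B for Player II (3<7, 0<2); eliminate A.
Row s2 is strictly dominated by row s1 (3>0, 2>1); eliminate s2.
Column B is strictly dominated by C for Player II (2<3); eliminate B.
Only (s1, C) remains, with payoff 2.

2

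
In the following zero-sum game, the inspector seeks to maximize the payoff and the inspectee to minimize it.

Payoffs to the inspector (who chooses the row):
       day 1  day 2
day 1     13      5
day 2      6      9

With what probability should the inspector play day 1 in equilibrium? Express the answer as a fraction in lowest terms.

3/11

Row minima are 5 and 6, so the inspector's maximin is 6; column maxima are 13 and 9, so the inspectee's minimax is 9. These differ, so the equilibrium is in mixed strategies.
Let the inspector play day 1 with probability p. The inspectee is indifferent when 13p + 6(1−p) = 5p + 9(1−p), giving p = 3/11.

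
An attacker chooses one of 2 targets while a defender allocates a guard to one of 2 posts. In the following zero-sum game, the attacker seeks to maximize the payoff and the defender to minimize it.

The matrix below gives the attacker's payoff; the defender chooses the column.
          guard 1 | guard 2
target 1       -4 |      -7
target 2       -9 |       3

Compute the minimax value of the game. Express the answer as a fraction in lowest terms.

-5

Row minima are -7 and -9, so the attacker's maximin is -7; column maxima are -4 and 3, so the defender's minimax is -4. These differ, so the equilibrium is in mixed strategies.
Let the attacker play target 1 with probability p. The defender is indifferent when −4p − 9(1−p) = −7p + 3(1−p), giving p = 4/5.
Let the defender play guard 1 with probability q. The attacker is indifferent when −4q − 7(1−q) = −9q + 3(1−q), giving q = 2/3.
The value is -4·(2/3) + (-7)·(1/3) = -5.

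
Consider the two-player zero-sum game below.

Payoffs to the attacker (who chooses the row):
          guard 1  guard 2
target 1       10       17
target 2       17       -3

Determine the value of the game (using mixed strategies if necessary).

Row minima are 10 and -3, so the attacker's maximin is 10; column maxima are 17 and 17, so the defender's minimax is 17. These differ, so the equilibrium is in mixed strategies.
Let the attacker play target 1 with probability p. The defender is indifferent when 10p + 17(1−p) = 17p − 3(1−p), giving p = 20/27.
Let the defender play guard 1 with probability q. The attacker is indifferent when 10q + 17(1−q) = 17q − 3(1−q), giving q = 20/27.
The value is 10·(20/27) + (17)·(7/27) = 319/27.

319/27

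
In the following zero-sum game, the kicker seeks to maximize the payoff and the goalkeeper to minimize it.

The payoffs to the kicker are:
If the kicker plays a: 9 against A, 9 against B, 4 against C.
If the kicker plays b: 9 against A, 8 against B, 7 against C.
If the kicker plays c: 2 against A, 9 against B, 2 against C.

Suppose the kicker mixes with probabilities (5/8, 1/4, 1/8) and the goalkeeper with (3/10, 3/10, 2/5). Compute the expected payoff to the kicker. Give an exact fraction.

549/80

Against (3/10, 3/10, 2/5), each row's expected payoff is a: 7; b: 79/10; c: 41/10.
Taking the (5/8, 1/4, 1/8)-weighted average: (5/8)·(7) + (1/4)·(79/10) + (1/8)·(41/10) = 549/80.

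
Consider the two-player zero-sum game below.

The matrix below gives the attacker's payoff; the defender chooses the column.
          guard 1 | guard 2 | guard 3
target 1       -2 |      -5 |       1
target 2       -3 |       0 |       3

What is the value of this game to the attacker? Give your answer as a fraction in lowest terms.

Column guard 3 is strictly dominated by guard 1 for the defender (it gives the attacker more in every row).
The remaining 2×2 game on (target 1, target 2) × (guard 1, guard 2) has no saddle point. Let the attacker play target 1 with probability p; indifference gives −2p − 3(1−p) = −5p, so p = 1/2.
Similarly the defender's optimal q on guard 1 is 5/6, and the value is -2·(5/6) + (-5)·(1/6) = -5/2.

-5/2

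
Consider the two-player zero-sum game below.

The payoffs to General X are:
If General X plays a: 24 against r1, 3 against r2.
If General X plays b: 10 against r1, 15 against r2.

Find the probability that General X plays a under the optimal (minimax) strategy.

5/26

Row minima are 3 and 10, so General X's maximin is 10; column maxima are 24 and 15, so General Y's minimax is 15. These differ, so the equilibrium is in mixed strategies.
Let General X play a with probability p. General Y is indifferent when 24p + 10(1−p) = 3p + 15(1−p), giving p = 5/26.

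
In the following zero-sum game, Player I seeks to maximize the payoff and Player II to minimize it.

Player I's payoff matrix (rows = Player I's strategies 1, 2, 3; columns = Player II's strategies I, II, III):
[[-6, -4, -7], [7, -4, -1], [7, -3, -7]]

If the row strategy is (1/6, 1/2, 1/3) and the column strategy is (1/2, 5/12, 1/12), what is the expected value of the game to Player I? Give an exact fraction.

Against (1/2, 5/12, 1/12), each row's expected payoff is 1: -21/4; 2: 7/4; 3: 5/3.
Taking the (1/6, 1/2, 1/3)-weighted average: (1/6)·(-21/4) + (1/2)·(7/4) + (1/3)·(5/3) = 5/9.

5/9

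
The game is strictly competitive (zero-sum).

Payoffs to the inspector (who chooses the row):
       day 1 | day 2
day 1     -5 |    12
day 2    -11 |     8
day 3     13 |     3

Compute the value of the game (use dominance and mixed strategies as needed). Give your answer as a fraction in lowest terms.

19/3

Row day 2 is strictly dominated by row day 1, so the inspector never plays it.
The remaining 2×2 game on (day 1, day 3) × (day 1, day 2) has no saddle point. Let the inspector play day 1 with probability p; indifference gives −5p + 13(1−p) = 12p + 3(1−p), so p = 10/27.
Similarly the inspectee's optimal q on day 1 is 1/3, and the value is -5·(1/3) + (12)·(2/3) = 19/3.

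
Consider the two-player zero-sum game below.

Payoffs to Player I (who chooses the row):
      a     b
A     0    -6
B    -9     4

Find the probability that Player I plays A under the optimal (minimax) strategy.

13/19

Row minima are -6 and -9, so Player I's maximin is -6; column maxima are 0 and 4, so Player II's minimax is 0. These differ, so the equilibrium is in mixed strategies.
Let Player I play A with probability p. Player II is indifferent when −9(1−p) = −6p + 4(1−p), giving p = 13/19.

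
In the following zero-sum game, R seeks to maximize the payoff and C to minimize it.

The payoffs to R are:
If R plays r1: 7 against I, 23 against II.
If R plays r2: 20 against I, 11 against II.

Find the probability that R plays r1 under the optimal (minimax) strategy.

Row minima are 7 and 11, so R's maximin is 11; column maxima are 20 and 23, so C's minimax is 20. These differ, so the equilibrium is in mixed strategies.
Let R play r1 with probability p. C is indifferent when 7p + 20(1−p) = 23p + 11(1−p), giving p = 9/25.

9/25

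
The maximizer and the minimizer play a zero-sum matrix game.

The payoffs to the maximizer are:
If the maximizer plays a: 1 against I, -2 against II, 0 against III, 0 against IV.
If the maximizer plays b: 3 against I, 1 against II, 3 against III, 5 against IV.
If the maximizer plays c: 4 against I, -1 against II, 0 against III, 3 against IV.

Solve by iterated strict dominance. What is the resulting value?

Column I is strictly dominated by II for the minimizer (-2<1, 1<3, -1<4); eliminate I.
Row a is strictly dominated by row b (1>-2, 3>0, 5>0); eliminate a.
Column IV is strictly dominated by II for the minimizer (1<5, -1<3); eliminate IV.
Column III is strictly dominated by II for the minimizer (1<3, -1<0); eliminate III.
Row c is strictly dominated by row b (1>-1); eliminate c.
Only (b, II) remains, with payoff 1.

1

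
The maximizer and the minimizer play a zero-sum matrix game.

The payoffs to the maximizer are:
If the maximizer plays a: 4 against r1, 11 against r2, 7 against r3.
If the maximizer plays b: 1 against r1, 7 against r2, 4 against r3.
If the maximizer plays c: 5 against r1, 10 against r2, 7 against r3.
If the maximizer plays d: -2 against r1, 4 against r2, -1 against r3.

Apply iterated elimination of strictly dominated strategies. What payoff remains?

Row b is strictly dominated by row a (4>1, 11>7, 7>4); eliminate b.
Row d is strictly dominated by row a (4>-2, 11>4, 7>-1); eliminate d.
Column r2 is strictly dominated by r1 for the minimizer (4<11, 5<10); eliminate r2.
Column r3 is strictly dominated by r1 for the minimizer (4<7, 5<7); eliminate r3.
Row a is strictly dominated by row c (5>4); eliminate a.
Only (c, r1) remains, with payoff 5.

5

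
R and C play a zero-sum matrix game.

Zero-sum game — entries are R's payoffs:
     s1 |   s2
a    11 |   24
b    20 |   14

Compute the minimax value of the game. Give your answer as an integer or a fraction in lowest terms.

326/19

Row minima are 11 and 14, so R's maximin is 14; column maxima are 20 and 24, so C's minimax is 20. These differ, so the equilibrium is in mixed strategies.
Let R play a with probability p. C is indifferent when 11p + 20(1−p) = 24p + 14(1−p), giving p = 6/19.
Let C play s1 with probability q. R is indifferent when 11q + 24(1−q) = 20q + 14(1−q), giving q = 10/19.
The value is 11·(10/19) + (24)·(9/19) = 326/19.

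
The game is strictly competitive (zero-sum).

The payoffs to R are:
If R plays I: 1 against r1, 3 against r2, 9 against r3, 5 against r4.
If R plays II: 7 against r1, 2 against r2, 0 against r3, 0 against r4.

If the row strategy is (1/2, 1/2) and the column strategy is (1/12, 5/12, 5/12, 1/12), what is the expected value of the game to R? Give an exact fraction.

Against (1/12, 5/12, 5/12, 1/12), each row's expected payoff is I: 11/2; II: 17/12.
Taking the (1/2, 1/2)-weighted average: (1/2)·(11/2) + (1/2)·(17/12) = 83/24.

83/24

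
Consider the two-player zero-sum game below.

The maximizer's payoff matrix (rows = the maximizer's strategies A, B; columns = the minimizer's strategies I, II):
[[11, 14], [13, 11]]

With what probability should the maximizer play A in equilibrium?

2/5

Row minima are 11 and 11, so the maximizer's maximin is 11; column maxima are 13 and 14, so the minimizer's minimax is 13. These differ, so the equilibrium is in mixed strategies.
Let the maximizer play A with probability p. The minimizer is indifferent when 11p + 13(1−p) = 14p + 11(1−p), giving p = 2/5.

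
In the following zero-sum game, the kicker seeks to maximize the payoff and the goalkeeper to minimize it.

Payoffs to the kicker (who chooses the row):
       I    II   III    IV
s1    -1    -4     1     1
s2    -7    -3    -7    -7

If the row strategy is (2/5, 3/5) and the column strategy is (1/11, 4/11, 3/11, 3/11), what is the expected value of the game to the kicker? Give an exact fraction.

-41/11

Against (1/11, 4/11, 3/11, 3/11), each row's expected payoff is s1: -1; s2: -61/11.
Taking the (2/5, 3/5)-weighted average: (2/5)·(-1) + (3/5)·(-61/11) = -41/11.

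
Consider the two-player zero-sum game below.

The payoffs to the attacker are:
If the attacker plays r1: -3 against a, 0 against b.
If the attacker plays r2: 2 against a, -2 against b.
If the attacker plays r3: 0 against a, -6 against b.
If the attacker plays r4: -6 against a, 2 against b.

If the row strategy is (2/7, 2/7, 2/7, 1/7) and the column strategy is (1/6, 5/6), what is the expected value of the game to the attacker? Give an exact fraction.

Against (1/6, 5/6), each row's expected payoff is r1: -1/2; r2: -4/3; r3: -5; r4: 2/3.
Taking the (2/7, 2/7, 2/7, 1/7)-weighted average: (2/7)·(-1/2) + (2/7)·(-4/3) + (2/7)·(-5) + (1/7)·(2/3) = -13/7.

-13/7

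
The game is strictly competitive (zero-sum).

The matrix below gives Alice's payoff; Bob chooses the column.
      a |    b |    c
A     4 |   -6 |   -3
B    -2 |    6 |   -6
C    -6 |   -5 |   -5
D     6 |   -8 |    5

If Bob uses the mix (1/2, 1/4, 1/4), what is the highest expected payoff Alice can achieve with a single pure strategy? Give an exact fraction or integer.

9/4

A: (4)·(1/2) + (-6)·(1/4) + (-3)·(1/4) = -1/4.
B: (-2)·(1/2) + (6)·(1/4) + (-6)·(1/4) = -1.
C: (-6)·(1/2) + (-5)·(1/4) + (-5)·(1/4) = -11/2.
D: (6)·(1/2) + (-8)·(1/4) + (5)·(1/4) = 9/4.
The best pure response is D with expected payoff 9/4.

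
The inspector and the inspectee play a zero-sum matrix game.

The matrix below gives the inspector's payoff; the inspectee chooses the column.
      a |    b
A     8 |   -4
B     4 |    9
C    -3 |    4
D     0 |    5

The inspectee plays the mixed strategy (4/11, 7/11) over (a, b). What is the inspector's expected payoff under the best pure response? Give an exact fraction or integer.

A: (8)·(4/11) + (-4)·(7/11) = 4/11.
B: (4)·(4/11) + (9)·(7/11) = 79/11.
C: (-3)·(4/11) + (4)·(7/11) = 16/11.
D: (0)·(4/11) + (5)·(7/11) = 35/11.
The best pure response is B with expected payoff 79/11.

79/11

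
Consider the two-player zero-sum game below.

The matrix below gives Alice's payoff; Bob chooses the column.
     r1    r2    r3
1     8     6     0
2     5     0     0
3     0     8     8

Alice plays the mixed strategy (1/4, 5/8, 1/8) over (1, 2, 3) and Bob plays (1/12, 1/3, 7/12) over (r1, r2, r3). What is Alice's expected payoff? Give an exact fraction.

59/32

Against (1/12, 1/3, 7/12), each row's expected payoff is 1: 8/3; 2: 5/12; 3: 22/3.
Taking the (1/4, 5/8, 1/8)-weighted average: (1/4)·(8/3) + (5/8)·(5/12) + (1/8)·(22/3) = 59/32.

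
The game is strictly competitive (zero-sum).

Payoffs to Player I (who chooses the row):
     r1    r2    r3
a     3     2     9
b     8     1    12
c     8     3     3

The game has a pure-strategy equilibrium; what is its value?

3

Row minima: 2, 1, 3 → Player I's maximin is 3.
Column maxima: 8, 3, 12 → Player II's minimax is 3.
They coincide at (c, r2), so the value is 3.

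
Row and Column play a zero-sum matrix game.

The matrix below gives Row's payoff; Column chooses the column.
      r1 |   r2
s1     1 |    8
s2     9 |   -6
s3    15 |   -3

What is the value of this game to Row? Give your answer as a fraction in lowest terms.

123/25

Row s2 is strictly dominated by row s3, so Row never plays it.
The remaining 2×2 game on (s1, s3) × (r1, r2) has no saddle point. Let Row play s1 with probability p; indifference gives p + 15(1−p) = 8p − 3(1−p), so p = 18/25.
Similarly Column's optimal q on r1 is 11/25, and the value is 1·(11/25) + (8)·(14/25) = 123/25.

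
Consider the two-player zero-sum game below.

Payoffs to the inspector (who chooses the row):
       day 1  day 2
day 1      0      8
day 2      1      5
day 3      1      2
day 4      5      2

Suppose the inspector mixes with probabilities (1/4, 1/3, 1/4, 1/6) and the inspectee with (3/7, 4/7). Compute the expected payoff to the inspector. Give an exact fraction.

89/28

Against (3/7, 4/7), each row's expected payoff is day 1: 32/7; day 2: 23/7; day 3: 11/7; day 4: 23/7.
Taking the (1/4, 1/3, 1/4, 1/6)-weighted average: (1/4)·(32/7) + (1/3)·(23/7) + (1/4)·(11/7) + (1/6)·(23/7) = 89/28.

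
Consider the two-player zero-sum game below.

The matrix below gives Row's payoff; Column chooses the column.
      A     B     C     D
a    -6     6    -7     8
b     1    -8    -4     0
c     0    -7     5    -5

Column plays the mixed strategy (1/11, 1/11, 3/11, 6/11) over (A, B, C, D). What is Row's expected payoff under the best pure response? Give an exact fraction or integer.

a: (-6)·(1/11) + (6)·(1/11) + (-7)·(3/11) + (8)·(6/11) = 27/11.
b: (1)·(1/11) + (-8)·(1/11) + (-4)·(3/11) + (0)·(6/11) = -19/11.
c: (0)·(1/11) + (-7)·(1/11) + (5)·(3/11) + (-5)·(6/11) = -2.
The best pure response is a with expected payoff 27/11.

27/11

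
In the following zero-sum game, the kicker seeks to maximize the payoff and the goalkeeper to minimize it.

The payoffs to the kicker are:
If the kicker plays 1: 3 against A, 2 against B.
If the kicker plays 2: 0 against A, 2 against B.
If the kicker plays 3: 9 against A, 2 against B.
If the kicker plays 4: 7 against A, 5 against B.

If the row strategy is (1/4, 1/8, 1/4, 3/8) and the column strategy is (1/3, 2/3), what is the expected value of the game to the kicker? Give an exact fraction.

95/24

Against (1/3, 2/3), each row's expected payoff is 1: 7/3; 2: 4/3; 3: 13/3; 4: 17/3.
Taking the (1/4, 1/8, 1/4, 3/8)-weighted average: (1/4)·(7/3) + (1/8)·(4/3) + (1/4)·(13/3) + (3/8)·(17/3) = 95/24.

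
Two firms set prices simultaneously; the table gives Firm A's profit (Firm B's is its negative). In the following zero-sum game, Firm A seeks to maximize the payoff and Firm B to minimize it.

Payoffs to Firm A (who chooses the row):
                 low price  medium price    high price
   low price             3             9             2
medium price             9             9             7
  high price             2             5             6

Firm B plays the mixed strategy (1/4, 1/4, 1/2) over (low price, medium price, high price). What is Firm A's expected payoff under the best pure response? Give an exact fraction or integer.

low price: (3)·(1/4) + (9)·(1/4) + (2)·(1/2) = 4.
medium price: (9)·(1/4) + (9)·(1/4) + (7)·(1/2) = 8.
high price: (2)·(1/4) + (5)·(1/4) + (6)·(1/2) = 19/4.
The best pure response is medium price with expected payoff 8.

8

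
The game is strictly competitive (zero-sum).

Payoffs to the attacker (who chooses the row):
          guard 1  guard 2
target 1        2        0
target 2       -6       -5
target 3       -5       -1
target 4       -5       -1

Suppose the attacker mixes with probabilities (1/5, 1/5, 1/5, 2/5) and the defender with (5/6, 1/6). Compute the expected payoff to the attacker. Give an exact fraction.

-103/30

Against (5/6, 1/6), each row's expected payoff is target 1: 5/3; target 2: -35/6; target 3: -13/3; target 4: -13/3.
Taking the (1/5, 1/5, 1/5, 2/5)-weighted average: (1/5)·(5/3) + (1/5)·(-35/6) + (1/5)·(-13/3) + (2/5)·(-13/3) = -103/30.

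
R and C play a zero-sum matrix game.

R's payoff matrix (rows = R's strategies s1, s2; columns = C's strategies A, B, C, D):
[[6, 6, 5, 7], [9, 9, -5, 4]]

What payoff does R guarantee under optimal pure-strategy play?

Row minima: 5, -5 → R's maximin is 5.
Column maxima: 9, 9, 5, 7 → C's minimax is 5.
They coincide at (s1, C), so the value is 5.

5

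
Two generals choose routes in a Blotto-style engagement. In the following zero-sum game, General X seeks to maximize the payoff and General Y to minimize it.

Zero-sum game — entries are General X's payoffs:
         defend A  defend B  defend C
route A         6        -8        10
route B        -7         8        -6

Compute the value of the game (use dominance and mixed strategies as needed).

Column defend C is strictly dominated by defend A for General Y (it gives General X more in every row).
The remaining 2×2 game on (route A, route B) × (defend A, defend B) has no saddle point. Let General X play route A with probability p; indifference gives 6p − 7(1−p) = −8p + 8(1−p), so p = 15/29.
Similarly General Y's optimal q on defend A is 16/29, and the value is 6·(16/29) + (-8)·(13/29) = -8/29.

-8/29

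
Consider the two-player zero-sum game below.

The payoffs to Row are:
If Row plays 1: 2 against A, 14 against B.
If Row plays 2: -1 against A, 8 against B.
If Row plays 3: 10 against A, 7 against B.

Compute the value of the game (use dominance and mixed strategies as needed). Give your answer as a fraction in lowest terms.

42/5

Row 2 is strictly dominated by row 1, so Row never plays it.
The remaining 2×2 game on (1, 3) × (A, B) has no saddle point. Let Row play 1 with probability p; indifference gives 2p + 10(1−p) = 14p + 7(1−p), so p = 1/5.
Similarly Column's optimal q on A is 7/15, and the value is 2·(7/15) + (14)·(8/15) = 42/5.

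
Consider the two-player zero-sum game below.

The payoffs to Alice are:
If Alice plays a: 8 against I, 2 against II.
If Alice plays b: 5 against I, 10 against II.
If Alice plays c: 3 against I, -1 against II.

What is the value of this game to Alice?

Row c is strictly dominated by row a, so Alice never plays it.
The remaining 2×2 game on (a, b) × (I, II) has no saddle point. Let Alice play a with probability p; indifference gives 8p + 5(1−p) = 2p + 10(1−p), so p = 5/11.
Similarly Bob's optimal q on I is 8/11, and the value is 8·(8/11) + (2)·(3/11) = 70/11.

70/11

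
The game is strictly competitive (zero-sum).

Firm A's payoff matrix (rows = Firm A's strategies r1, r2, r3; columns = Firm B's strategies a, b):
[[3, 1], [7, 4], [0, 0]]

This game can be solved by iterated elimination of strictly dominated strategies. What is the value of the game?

Row r3 is strictly dominated by row r1 (3>0, 1>0); eliminate r3.
Column a is strictly dominated by b for Firm B (1<3, 4<7); eliminate a.
Row r1 is strictly dominated by row r2 (4>1); eliminate r1.
Only (r2, b) remains, with payoff 4.

4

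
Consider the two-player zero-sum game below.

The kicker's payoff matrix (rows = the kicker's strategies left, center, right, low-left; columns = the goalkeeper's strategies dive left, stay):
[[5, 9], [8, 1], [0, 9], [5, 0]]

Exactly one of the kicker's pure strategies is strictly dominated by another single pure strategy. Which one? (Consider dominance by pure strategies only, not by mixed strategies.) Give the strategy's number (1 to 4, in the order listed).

4

Compare low-left with center: 8 > 5, 1 > 0.
So center strictly dominates low-left for the kicker; low-left is strictly dominated.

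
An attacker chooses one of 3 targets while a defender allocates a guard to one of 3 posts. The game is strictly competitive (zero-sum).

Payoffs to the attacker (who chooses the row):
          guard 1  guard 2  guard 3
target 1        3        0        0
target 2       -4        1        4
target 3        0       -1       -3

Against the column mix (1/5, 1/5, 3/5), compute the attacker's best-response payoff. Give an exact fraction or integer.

9/5

target 1: (3)·(1/5) + (0)·(1/5) + (0)·(3/5) = 3/5.
target 2: (-4)·(1/5) + (1)·(1/5) + (4)·(3/5) = 9/5.
target 3: (0)·(1/5) + (-1)·(1/5) + (-3)·(3/5) = -2.
The best pure response is target 2 with expected payoff 9/5.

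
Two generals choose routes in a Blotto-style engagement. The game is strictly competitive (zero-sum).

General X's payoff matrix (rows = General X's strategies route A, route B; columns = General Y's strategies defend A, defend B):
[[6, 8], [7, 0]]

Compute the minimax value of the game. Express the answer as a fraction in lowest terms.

Row minima are 6 and 0, so General X's maximin is 6; column maxima are 7 and 8, so General Y's minimax is 7. These differ, so the equilibrium is in mixed strategies.
Let General X play route A with probability p. General Y is indifferent when 6p + 7(1−p) = 8p, giving p = 7/9.
Let General Y play defend A with probability q. General X is indifferent when 6q + 8(1−q) = 7q, giving q = 8/9.
The value is 6·(8/9) + (8)·(1/9) = 56/9.

56/9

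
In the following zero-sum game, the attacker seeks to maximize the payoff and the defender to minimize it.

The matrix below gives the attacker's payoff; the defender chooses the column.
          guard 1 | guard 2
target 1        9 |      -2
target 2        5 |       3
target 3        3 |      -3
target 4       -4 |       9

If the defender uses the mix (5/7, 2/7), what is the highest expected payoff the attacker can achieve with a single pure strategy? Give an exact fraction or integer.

41/7

target 1: (9)·(5/7) + (-2)·(2/7) = 41/7.
target 2: (5)·(5/7) + (3)·(2/7) = 31/7.
target 3: (3)·(5/7) + (-3)·(2/7) = 9/7.
target 4: (-4)·(5/7) + (9)·(2/7) = -2/7.
The best pure response is target 1 with expected payoff 41/7.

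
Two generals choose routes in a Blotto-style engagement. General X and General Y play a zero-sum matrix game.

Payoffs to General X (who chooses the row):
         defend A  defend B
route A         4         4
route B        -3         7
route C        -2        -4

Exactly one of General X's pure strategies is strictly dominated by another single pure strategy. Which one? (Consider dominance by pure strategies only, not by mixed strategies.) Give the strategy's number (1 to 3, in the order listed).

3

Compare route C with route A: 4 > -2, 4 > -4.
So route A strictly dominates route C for General X; route C is strictly dominated.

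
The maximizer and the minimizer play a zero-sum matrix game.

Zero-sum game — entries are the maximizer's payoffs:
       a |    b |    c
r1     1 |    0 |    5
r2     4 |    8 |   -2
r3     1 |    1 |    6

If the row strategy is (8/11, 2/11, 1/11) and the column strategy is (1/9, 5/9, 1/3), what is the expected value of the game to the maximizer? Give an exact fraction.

76/33

Against (1/9, 5/9, 1/3), each row's expected payoff is r1: 16/9; r2: 38/9; r3: 8/3.
Taking the (8/11, 2/11, 1/11)-weighted average: (8/11)·(16/9) + (2/11)·(38/9) + (1/11)·(8/3) = 76/33.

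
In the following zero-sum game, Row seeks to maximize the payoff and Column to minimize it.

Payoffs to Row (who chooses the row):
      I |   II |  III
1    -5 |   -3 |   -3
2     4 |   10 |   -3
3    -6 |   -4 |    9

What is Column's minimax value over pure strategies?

The worst case (largest entry) in each column is I: 4, II: 10, III: 9.
The best (smallest) of these is 4.

4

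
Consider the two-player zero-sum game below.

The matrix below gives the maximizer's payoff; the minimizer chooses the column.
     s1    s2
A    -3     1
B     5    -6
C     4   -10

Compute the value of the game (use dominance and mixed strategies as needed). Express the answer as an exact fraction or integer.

Row C is strictly dominated by row B, so the maximizer never plays it.
The remaining 2×2 game on (A, B) × (s1, s2) has no saddle point. Let the maximizer play A with probability p; indifference gives −3p + 5(1−p) = p − 6(1−p), so p = 11/15.
Similarly the minimizer's optimal q on s1 is 7/15, and the value is -3·(7/15) + (1)·(8/15) = -13/15.

-13/15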